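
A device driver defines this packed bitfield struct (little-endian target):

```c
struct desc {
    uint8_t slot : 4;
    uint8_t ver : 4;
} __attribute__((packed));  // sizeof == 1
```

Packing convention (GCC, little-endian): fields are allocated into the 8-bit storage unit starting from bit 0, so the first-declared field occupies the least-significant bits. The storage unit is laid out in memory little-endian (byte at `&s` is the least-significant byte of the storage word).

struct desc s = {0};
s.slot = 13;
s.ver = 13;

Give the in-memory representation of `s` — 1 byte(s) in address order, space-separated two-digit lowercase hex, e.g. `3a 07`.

dd

slot (4b) val=13 bits=0xd at bit 0: 0x0d
ver (4b) val=13 bits=0xd at bit 4: 0xdd
word = 0xdd → little-endian bytes:
  [0]=0xdd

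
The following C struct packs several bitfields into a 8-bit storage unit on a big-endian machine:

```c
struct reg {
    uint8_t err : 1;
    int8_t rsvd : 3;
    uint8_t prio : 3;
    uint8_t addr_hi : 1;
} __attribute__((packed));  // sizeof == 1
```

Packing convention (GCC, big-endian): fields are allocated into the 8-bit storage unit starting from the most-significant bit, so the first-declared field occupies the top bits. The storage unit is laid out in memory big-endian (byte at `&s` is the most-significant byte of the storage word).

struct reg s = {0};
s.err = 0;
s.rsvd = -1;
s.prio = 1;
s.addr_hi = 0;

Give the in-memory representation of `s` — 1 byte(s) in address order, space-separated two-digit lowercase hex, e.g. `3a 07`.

72

err (1b) val=0 bits=0x0 at bit 7: 0x00
rsvd (3b) val=-1 bits=0x7 at bit 4: 0x70
prio (3b) val=1 bits=0x1 at bit 1: 0x72
addr_hi (1b) val=0 bits=0x0 at bit 0: 0x72
word = 0x72 → big-endian bytes:
  [0]=0x72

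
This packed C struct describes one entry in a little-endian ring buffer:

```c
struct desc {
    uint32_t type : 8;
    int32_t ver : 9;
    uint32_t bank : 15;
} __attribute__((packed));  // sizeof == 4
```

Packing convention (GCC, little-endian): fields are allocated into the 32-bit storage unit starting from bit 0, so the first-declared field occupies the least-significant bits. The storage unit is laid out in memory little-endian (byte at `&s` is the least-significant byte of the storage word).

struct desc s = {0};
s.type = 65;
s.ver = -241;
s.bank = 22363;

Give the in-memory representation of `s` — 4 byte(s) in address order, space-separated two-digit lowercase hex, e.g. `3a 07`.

41 0f b7 ae

[0+:8] type=65 & 0xff = 0x41; word=0x00000041
[8+:9] ver=-241 & 0x1ff = 0x10f; word=0x00010f41
[17+:15] bank=22363 & 0x7fff = 0x575b; word=0xaeb70f41
word = 0xaeb70f41 → little-endian bytes:
  [0]=0x41  [1]=0x0f  [2]=0xb7  [3]=0xae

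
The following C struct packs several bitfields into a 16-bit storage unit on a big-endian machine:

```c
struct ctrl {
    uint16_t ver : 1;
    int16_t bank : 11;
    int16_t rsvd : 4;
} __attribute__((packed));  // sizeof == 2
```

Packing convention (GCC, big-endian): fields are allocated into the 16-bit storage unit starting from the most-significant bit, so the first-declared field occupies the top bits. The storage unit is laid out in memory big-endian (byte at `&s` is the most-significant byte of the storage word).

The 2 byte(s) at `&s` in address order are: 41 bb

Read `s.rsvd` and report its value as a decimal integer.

-5

[0]=0x41 [1]=0xbb (big-endian) → word 0x41bb
ver [15+:1] = (word>>15) & 0x1 = 0
bank [4+:11] = (word>>4) & 0x7ff = 1051
rsvd [0+:4] = (word>>0) & 0xf = 11  ←
rsvd signed 4b, MSB=1: 11 - 16 = -5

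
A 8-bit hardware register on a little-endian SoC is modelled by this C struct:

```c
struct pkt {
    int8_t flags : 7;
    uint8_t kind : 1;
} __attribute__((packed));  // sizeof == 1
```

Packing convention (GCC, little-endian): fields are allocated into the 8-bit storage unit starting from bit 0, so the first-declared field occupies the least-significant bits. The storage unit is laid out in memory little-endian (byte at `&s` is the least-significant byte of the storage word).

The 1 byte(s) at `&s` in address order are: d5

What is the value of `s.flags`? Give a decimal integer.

[0]=0xd5 (little-endian) → word 0xd5
flags [0+:7] = (word>>0) & 0x7f = 85  ←
kind [7+:1] = (word>>7) & 0x1 = 1
flags signed 7b, MSB=1: 85 - 128 = -43

-43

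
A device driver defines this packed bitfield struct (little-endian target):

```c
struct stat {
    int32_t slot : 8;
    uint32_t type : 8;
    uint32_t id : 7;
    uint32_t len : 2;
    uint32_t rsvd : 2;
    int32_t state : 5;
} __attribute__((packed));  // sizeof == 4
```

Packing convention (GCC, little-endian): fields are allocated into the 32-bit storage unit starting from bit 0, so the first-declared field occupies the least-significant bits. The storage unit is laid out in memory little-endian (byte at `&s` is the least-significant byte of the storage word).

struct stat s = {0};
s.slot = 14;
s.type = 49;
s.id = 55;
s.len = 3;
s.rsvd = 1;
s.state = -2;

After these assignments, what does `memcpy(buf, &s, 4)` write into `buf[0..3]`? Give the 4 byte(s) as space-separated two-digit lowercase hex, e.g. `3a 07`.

0e 31 b7 f3

[0+:8] slot=14 & 0xff = 0xe; word=0x0000000e
[8+:8] type=49 & 0xff = 0x31; word=0x0000310e
[16+:7] id=55 & 0x7f = 0x37; word=0x0037310e
[23+:2] len=3 & 0x3 = 0x3; word=0x01b7310e
[25+:2] rsvd=1 & 0x3 = 0x1; word=0x03b7310e
[27+:5] state=-2 & 0x1f = 0x1e; word=0xf3b7310e
word = 0xf3b7310e → little-endian bytes:
  [0]=0x0e  [1]=0x31  [2]=0xb7  [3]=0xf3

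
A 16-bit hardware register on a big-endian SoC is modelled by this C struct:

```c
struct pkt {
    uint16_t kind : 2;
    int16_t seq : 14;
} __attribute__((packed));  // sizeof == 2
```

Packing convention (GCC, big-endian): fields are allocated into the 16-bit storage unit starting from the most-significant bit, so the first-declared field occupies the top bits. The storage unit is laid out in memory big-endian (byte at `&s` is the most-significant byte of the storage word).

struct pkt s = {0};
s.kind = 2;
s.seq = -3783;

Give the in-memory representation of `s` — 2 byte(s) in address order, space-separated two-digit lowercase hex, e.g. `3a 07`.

b1 39

kind:2 = 2 → 0x2 << 14 → word 0x8000
seq:14 = -3783 → 0x3139 << 0 → word 0xb139
word = 0xb139 → big-endian bytes:
  [0]=0xb1  [1]=0x39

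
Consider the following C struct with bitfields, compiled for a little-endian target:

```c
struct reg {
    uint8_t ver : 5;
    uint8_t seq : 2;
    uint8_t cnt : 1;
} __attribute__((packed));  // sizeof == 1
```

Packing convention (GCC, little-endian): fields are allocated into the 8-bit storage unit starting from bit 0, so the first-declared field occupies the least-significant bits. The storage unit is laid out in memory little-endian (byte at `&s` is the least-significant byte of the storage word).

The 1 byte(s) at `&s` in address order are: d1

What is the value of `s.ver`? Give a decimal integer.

[0]=0xd1 (little-endian) → word 0xd1
ver [0+:5] = (word>>0) & 0x1f = 17  ←
seq [5+:2] = (word>>5) & 0x3 = 2
cnt [7+:1] = (word>>7) & 0x1 = 1

17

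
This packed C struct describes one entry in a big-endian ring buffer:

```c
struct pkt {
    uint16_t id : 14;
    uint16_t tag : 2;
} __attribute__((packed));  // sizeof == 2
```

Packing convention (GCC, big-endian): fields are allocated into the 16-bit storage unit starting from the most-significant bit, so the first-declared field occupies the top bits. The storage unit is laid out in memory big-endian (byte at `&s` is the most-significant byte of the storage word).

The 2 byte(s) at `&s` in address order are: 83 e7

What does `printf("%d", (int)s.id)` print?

8441

[0]=0x83 [1]=0xe7 (big-endian) → word 0x83e7
id [2+:14] = (word>>2) & 0x3fff = 8441  ←
tag [0+:2] = (word>>0) & 0x3 = 3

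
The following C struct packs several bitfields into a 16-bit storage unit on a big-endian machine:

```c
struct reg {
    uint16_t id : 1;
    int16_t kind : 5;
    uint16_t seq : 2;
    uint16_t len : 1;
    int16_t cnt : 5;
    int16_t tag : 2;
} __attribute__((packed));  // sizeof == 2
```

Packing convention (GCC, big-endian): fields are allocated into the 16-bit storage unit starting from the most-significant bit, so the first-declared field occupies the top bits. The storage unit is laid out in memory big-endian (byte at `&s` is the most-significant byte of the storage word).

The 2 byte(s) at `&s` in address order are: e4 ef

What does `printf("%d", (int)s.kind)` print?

-7

[0]=0xe4 [1]=0xef (big-endian) → word 0xe4ef
id [15+:1] = (word>>15) & 0x1 = 1
kind [10+:5] = (word>>10) & 0x1f = 25  ←
seq [8+:2] = (word>>8) & 0x3 = 0
len [7+:1] = (word>>7) & 0x1 = 1
cnt [2+:5] = (word>>2) & 0x1f = 27
tag [0+:2] = (word>>0) & 0x3 = 3
kind signed 5b, MSB=1: 25 - 32 = -7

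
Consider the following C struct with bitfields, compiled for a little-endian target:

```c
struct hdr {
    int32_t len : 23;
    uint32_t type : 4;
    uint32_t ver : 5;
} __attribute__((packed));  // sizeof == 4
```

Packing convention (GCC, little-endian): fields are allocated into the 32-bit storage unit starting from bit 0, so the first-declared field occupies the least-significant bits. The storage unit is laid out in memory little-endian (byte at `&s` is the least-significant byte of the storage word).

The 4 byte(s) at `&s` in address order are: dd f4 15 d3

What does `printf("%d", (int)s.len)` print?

1438941

[0]=0xdd [1]=0xf4 [2]=0x15 [3]=0xd3 (little-endian) → word 0xd315f4dd
len:23 @ bit 0 → (0xd315f4dd>>0)&0x7fffff = 0x15f4dd  ←
type:4 @ bit 23 → (0xd315f4dd>>23)&0xf = 0x6
ver:5 @ bit 27 → (0xd315f4dd>>27)&0x1f = 0x1a
len signed 23b, MSB=0: value = 1438941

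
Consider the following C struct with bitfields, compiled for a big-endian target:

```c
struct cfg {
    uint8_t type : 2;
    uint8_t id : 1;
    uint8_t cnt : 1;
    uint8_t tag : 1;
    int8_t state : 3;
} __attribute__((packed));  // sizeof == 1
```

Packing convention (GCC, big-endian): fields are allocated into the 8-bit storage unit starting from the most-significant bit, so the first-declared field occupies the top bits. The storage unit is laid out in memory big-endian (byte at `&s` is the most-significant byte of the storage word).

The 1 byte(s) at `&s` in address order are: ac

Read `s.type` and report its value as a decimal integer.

[0]=0xac (big-endian) → word 0xac
type [6+:2] = (word>>6) & 0x3 = 2  ←
id [5+:1] = (word>>5) & 0x1 = 1
cnt [4+:1] = (word>>4) & 0x1 = 0
tag [3+:1] = (word>>3) & 0x1 = 1
state [0+:3] = (word>>0) & 0x7 = 4

2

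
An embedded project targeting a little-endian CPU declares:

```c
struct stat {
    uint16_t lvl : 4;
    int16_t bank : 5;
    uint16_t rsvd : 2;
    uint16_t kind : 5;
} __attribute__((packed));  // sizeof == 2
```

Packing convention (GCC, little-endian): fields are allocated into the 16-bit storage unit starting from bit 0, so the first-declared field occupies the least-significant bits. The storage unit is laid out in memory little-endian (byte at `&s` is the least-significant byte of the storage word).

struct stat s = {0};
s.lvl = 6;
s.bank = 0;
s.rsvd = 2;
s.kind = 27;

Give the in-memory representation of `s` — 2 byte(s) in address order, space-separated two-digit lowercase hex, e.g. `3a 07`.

06 dc

[0+:4] lvl=6 & 0xf = 0x6; word=0x0006
[4+:5] bank=0 & 0x1f = 0x0; word=0x0006
[9+:2] rsvd=2 & 0x3 = 0x2; word=0x0406
[11+:5] kind=27 & 0x1f = 0x1b; word=0xdc06
word = 0xdc06 → little-endian bytes:
  [0]=0x06  [1]=0xdc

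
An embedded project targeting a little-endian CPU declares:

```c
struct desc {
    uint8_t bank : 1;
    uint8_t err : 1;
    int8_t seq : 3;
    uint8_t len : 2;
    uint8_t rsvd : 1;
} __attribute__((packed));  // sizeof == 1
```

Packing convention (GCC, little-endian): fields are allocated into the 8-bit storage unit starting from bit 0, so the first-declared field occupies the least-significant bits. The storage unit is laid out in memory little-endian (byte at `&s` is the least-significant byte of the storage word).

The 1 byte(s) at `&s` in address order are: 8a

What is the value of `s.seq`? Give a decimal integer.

2

[0]=0x8a (little-endian) → word 0x8a
bank:1 @ bit 0 → (0x8a>>0)&0x1 = 0x0
err:1 @ bit 1 → (0x8a>>1)&0x1 = 0x1
seq:3 @ bit 2 → (0x8a>>2)&0x7 = 0x2  ←
len:2 @ bit 5 → (0x8a>>5)&0x3 = 0x0
rsvd:1 @ bit 7 → (0x8a>>7)&0x1 = 0x1
seq signed 3b, MSB=0: value = 2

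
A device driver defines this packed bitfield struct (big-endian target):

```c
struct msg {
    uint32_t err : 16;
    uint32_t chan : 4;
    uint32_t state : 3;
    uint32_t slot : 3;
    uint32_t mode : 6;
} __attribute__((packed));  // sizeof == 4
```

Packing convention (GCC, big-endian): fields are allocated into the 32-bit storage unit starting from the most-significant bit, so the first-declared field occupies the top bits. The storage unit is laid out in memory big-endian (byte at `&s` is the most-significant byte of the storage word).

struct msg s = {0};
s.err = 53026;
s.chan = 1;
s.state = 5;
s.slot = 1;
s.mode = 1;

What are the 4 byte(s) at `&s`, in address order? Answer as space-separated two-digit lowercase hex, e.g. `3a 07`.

err:16 = 53026 → 0xcf22 << 16 → word 0xcf220000
chan:4 = 1 → 0x1 << 12 → word 0xcf221000
state:3 = 5 → 0x5 << 9 → word 0xcf221a00
slot:3 = 1 → 0x1 << 6 → word 0xcf221a40
mode:6 = 1 → 0x1 << 0 → word 0xcf221a41
word = 0xcf221a41 → big-endian bytes:
  [0]=0xcf  [1]=0x22  [2]=0x1a  [3]=0x41

cf 22 1a 41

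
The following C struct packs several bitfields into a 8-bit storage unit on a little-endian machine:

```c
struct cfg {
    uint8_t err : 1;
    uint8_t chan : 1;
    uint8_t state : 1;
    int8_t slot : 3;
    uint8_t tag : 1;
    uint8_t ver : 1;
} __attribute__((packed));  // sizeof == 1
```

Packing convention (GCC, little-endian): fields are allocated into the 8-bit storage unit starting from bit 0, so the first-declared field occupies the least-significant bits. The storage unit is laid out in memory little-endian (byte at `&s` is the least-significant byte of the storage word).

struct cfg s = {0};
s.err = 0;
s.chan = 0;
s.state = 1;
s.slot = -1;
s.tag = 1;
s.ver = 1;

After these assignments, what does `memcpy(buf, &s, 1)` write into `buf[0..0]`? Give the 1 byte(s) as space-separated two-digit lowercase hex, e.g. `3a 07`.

fc

err (1b) val=0 bits=0x0 at bit 0: 0x00
chan (1b) val=0 bits=0x0 at bit 1: 0x00
state (1b) val=1 bits=0x1 at bit 2: 0x04
slot (3b) val=-1 bits=0x7 at bit 3: 0x3c
tag (1b) val=1 bits=0x1 at bit 6: 0x7c
ver (1b) val=1 bits=0x1 at bit 7: 0xfc
word = 0xfc → little-endian bytes:
  [0]=0xfc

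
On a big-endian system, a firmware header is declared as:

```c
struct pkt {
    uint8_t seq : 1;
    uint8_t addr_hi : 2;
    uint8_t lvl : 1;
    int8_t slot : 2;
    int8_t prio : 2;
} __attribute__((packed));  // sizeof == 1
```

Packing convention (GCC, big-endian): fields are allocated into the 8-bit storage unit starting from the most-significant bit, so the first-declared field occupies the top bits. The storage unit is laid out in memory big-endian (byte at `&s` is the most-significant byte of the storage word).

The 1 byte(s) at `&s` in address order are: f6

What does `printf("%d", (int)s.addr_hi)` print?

3

[0]=0xf6 (big-endian) → word 0xf6
seq [7+:1] = (word>>7) & 0x1 = 1
addr_hi [5+:2] = (word>>5) & 0x3 = 3  ←
lvl [4+:1] = (word>>4) & 0x1 = 1
slot [2+:2] = (word>>2) & 0x3 = 1
prio [0+:2] = (word>>0) & 0x3 = 2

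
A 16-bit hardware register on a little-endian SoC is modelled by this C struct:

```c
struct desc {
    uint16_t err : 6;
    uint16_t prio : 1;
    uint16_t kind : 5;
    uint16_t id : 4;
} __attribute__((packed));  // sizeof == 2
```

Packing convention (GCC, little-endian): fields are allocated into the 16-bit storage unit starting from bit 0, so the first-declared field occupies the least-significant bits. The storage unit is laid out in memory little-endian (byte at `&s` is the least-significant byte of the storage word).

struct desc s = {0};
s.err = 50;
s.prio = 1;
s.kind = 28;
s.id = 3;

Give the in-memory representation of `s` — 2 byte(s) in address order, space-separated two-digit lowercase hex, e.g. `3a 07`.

72 3e

err:6 = 50 → 0x32 << 0 → word 0x0032
prio:1 = 1 → 0x1 << 6 → word 0x0072
kind:5 = 28 → 0x1c << 7 → word 0x0e72
id:4 = 3 → 0x3 << 12 → word 0x3e72
word = 0x3e72 → little-endian bytes:
  [0]=0x72  [1]=0x3e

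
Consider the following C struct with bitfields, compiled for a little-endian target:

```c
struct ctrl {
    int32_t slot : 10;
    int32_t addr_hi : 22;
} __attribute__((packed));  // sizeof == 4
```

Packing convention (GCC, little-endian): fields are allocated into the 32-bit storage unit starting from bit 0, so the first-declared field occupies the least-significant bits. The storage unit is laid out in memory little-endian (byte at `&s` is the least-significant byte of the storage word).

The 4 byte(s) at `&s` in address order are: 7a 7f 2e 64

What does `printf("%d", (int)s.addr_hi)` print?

[0]=0x7a [1]=0x7f [2]=0x2e [3]=0x64 (little-endian) → word 0x642e7f7a
slot:10 @ bit 0 → (0x642e7f7a>>0)&0x3ff = 0x37a
addr_hi:22 @ bit 10 → (0x642e7f7a>>10)&0x3fffff = 0x190b9f  ←
addr_hi signed 22b, MSB=0: value = 1641375

1641375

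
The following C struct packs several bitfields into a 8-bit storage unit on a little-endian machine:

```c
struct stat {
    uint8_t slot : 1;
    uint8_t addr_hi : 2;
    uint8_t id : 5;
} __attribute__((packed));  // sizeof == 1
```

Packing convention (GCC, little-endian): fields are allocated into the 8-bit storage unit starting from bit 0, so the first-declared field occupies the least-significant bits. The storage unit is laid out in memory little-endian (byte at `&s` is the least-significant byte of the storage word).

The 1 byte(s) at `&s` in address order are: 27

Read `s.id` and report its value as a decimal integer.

4

[0]=0x27 (little-endian) → word 0x27
slot [0+:1] = (word>>0) & 0x1 = 1
addr_hi [1+:2] = (word>>1) & 0x3 = 3
id [3+:5] = (word>>3) & 0x1f = 4  ←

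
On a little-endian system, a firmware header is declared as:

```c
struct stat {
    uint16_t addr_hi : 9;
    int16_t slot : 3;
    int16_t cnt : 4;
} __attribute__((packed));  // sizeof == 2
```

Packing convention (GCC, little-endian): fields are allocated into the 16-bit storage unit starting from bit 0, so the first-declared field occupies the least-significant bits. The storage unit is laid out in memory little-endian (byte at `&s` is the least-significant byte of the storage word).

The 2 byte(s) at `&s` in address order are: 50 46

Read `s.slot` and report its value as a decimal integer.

[0]=0x50 [1]=0x46 (little-endian) → word 0x4650
addr_hi [0+:9] = (word>>0) & 0x1ff = 80
slot [9+:3] = (word>>9) & 0x7 = 3  ←
cnt [12+:4] = (word>>12) & 0xf = 4
slot signed 3b, MSB=0: value = 3

3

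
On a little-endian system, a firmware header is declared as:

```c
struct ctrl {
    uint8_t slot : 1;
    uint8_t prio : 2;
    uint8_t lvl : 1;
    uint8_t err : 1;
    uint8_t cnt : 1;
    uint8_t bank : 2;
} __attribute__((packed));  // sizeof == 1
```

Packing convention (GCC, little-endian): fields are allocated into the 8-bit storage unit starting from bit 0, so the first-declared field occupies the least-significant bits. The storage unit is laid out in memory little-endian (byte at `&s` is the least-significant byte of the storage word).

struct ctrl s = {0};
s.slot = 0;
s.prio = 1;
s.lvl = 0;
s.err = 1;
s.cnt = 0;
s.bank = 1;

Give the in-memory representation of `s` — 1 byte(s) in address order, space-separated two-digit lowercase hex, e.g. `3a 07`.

[0+:1] slot=0 & 0x1 = 0x0; word=0x00
[1+:2] prio=1 & 0x3 = 0x1; word=0x02
[3+:1] lvl=0 & 0x1 = 0x0; word=0x02
[4+:1] err=1 & 0x1 = 0x1; word=0x12
[5+:1] cnt=0 & 0x1 = 0x0; word=0x12
[6+:2] bank=1 & 0x3 = 0x1; word=0x52
word = 0x52 → little-endian bytes:
  [0]=0x52

52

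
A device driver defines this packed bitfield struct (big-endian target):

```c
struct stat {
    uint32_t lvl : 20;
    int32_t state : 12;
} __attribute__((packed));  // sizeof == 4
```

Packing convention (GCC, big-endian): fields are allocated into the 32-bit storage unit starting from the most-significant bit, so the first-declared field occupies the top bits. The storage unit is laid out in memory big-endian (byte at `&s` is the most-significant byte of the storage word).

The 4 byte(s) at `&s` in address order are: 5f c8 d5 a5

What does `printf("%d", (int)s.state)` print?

[0]=0x5f [1]=0xc8 [2]=0xd5 [3]=0xa5 (big-endian) → word 0x5fc8d5a5
lvl [12+:20] = (word>>12) & 0xfffff = 392333
state [0+:12] = (word>>0) & 0xfff = 1445  ←
state signed 12b, MSB=0: value = 1445

1445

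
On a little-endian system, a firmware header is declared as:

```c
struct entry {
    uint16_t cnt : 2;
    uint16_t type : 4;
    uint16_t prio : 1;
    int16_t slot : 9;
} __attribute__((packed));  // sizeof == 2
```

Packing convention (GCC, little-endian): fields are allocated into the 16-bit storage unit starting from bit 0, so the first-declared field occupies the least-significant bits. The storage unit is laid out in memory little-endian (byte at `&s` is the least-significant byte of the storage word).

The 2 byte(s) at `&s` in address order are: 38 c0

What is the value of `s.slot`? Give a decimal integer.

[0]=0x38 [1]=0xc0 (little-endian) → word 0xc038
cnt [0+:2] = (word>>0) & 0x3 = 0
type [2+:4] = (word>>2) & 0xf = 14
prio [6+:1] = (word>>6) & 0x1 = 0
slot [7+:9] = (word>>7) & 0x1ff = 384  ←
slot signed 9b, MSB=1: 384 - 512 = -128

-128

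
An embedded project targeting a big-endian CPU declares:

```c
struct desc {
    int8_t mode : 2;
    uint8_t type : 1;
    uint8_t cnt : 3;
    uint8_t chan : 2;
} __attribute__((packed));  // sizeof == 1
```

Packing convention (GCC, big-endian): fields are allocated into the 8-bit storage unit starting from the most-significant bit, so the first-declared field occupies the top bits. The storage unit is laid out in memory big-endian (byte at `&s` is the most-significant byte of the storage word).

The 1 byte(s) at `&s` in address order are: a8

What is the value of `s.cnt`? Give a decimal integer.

2

[0]=0xa8 (big-endian) → word 0xa8
mode:2 @ bit 6 → (0xa8>>6)&0x3 = 0x2
type:1 @ bit 5 → (0xa8>>5)&0x1 = 0x1
cnt:3 @ bit 2 → (0xa8>>2)&0x7 = 0x2  ←
chan:2 @ bit 0 → (0xa8>>0)&0x3 = 0x0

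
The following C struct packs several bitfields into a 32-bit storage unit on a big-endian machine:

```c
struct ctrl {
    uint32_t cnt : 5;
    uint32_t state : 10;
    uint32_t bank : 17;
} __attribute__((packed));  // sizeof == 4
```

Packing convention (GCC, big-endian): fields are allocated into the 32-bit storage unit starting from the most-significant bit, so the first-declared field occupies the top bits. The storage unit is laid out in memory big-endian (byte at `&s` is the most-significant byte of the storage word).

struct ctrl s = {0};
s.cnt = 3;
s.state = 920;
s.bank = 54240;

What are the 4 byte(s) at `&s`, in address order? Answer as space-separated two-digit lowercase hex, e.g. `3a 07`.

[27+:5] cnt=3 & 0x1f = 0x3; word=0x18000000
[17+:10] state=920 & 0x3ff = 0x398; word=0x1f300000
[0+:17] bank=54240 & 0x1ffff = 0xd3e0; word=0x1f30d3e0
word = 0x1f30d3e0 → big-endian bytes:
  [0]=0x1f  [1]=0x30  [2]=0xd3  [3]=0xe0

1f 30 d3 e0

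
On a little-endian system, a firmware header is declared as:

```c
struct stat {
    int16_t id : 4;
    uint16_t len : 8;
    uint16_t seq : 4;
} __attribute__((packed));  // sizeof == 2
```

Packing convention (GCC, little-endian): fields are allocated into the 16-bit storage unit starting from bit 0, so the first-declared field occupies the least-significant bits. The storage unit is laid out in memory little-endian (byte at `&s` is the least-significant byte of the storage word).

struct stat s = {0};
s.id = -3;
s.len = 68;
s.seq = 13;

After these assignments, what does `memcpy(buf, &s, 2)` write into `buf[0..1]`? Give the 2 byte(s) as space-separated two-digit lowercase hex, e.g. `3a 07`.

4d d4

id (4b) val=-3 bits=0xd at bit 0: 0x000d
len (8b) val=68 bits=0x44 at bit 4: 0x044d
seq (4b) val=13 bits=0xd at bit 12: 0xd44d
word = 0xd44d → little-endian bytes:
  [0]=0x4d  [1]=0xd4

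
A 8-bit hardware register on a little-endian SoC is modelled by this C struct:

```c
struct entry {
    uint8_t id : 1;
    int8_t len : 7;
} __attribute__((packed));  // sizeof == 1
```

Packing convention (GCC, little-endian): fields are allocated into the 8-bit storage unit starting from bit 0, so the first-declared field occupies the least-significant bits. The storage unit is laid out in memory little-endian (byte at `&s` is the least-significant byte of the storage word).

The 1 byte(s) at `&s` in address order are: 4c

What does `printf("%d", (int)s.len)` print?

[0]=0x4c (little-endian) → word 0x4c
id [0+:1] = (word>>0) & 0x1 = 0
len [1+:7] = (word>>1) & 0x7f = 38  ←
len signed 7b, MSB=0: value = 38

38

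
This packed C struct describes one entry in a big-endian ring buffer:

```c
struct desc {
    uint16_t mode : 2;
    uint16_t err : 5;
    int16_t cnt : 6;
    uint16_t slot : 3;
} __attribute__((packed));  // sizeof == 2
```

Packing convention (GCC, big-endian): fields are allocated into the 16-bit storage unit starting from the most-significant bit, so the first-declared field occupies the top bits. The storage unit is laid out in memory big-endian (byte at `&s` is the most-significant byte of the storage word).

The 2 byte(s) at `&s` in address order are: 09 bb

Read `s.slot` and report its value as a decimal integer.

3

[0]=0x09 [1]=0xbb (big-endian) → word 0x09bb
mode:2 @ bit 14 → (0x09bb>>14)&0x3 = 0x0
err:5 @ bit 9 → (0x09bb>>9)&0x1f = 0x4
cnt:6 @ bit 3 → (0x09bb>>3)&0x3f = 0x37
slot:3 @ bit 0 → (0x09bb>>0)&0x7 = 0x3  ←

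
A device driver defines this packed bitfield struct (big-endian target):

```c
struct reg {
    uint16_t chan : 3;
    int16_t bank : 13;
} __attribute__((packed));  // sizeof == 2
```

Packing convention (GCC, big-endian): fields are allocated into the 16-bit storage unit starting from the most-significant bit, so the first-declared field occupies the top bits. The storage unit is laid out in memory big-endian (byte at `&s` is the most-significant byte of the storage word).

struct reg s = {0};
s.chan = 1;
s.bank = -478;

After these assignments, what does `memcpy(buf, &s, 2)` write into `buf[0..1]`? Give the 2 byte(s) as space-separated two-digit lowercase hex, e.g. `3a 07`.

3e 22

chan:3 = 1 → 0x1 << 13 → word 0x2000
bank:13 = -478 → 0x1e22 << 0 → word 0x3e22
word = 0x3e22 → big-endian bytes:
  [0]=0x3e  [1]=0x22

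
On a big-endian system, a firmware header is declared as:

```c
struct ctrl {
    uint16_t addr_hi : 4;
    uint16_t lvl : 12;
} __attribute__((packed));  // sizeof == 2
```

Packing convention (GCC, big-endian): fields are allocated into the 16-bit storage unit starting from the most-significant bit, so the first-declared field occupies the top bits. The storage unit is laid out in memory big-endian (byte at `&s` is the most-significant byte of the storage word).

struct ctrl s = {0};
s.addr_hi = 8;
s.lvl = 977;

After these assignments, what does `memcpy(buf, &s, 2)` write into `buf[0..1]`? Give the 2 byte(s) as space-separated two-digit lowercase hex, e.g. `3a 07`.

addr_hi (4b) val=8 bits=0x8 at bit 12: 0x8000
lvl (12b) val=977 bits=0x3d1 at bit 0: 0x83d1
word = 0x83d1 → big-endian bytes:
  [0]=0x83  [1]=0xd1

83 d1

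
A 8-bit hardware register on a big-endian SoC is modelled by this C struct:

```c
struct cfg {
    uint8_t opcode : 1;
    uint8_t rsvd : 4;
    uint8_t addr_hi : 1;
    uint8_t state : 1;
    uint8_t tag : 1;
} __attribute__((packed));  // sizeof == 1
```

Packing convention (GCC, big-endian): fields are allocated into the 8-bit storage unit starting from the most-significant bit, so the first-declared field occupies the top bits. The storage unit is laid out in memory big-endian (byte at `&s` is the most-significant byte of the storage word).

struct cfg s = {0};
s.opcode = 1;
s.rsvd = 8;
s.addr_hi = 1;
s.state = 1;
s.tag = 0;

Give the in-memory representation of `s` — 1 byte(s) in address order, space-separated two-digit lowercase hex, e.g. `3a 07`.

c6

opcode (1b) val=1 bits=0x1 at bit 7: 0x80
rsvd (4b) val=8 bits=0x8 at bit 3: 0xc0
addr_hi (1b) val=1 bits=0x1 at bit 2: 0xc4
state (1b) val=1 bits=0x1 at bit 1: 0xc6
tag (1b) val=0 bits=0x0 at bit 0: 0xc6
word = 0xc6 → big-endian bytes:
  [0]=0xc6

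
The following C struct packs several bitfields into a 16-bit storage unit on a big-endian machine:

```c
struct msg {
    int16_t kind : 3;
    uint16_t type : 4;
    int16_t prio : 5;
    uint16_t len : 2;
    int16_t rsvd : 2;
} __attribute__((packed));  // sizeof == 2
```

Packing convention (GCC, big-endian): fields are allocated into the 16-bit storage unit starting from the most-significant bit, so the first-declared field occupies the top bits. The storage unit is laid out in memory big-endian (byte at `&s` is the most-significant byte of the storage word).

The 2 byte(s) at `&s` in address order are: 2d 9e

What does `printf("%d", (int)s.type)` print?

6

[0]=0x2d [1]=0x9e (big-endian) → word 0x2d9e
kind:3 @ bit 13 → (0x2d9e>>13)&0x7 = 0x1
type:4 @ bit 9 → (0x2d9e>>9)&0xf = 0x6  ←
prio:5 @ bit 4 → (0x2d9e>>4)&0x1f = 0x19
len:2 @ bit 2 → (0x2d9e>>2)&0x3 = 0x3
rsvd:2 @ bit 0 → (0x2d9e>>0)&0x3 = 0x2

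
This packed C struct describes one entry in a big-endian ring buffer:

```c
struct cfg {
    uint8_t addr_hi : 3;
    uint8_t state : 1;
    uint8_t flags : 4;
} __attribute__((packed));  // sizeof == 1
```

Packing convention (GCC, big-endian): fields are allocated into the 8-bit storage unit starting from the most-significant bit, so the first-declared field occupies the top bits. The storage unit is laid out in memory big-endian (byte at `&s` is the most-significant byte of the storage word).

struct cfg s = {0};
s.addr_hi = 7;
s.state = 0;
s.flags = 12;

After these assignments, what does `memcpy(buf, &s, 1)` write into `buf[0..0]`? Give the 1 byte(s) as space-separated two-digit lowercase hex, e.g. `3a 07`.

addr_hi (3b) val=7 bits=0x7 at bit 5: 0xe0
state (1b) val=0 bits=0x0 at bit 4: 0xe0
flags (4b) val=12 bits=0xc at bit 0: 0xec
word = 0xec → big-endian bytes:
  [0]=0xec

ec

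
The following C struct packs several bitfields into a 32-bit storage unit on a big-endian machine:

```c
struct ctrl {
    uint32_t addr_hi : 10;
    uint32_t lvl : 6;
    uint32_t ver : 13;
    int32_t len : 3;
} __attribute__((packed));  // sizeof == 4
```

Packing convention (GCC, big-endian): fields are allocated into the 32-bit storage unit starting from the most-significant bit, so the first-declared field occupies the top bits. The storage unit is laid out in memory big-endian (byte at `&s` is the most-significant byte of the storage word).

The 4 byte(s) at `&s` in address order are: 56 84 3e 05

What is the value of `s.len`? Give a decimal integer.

[0]=0x56 [1]=0x84 [2]=0x3e [3]=0x05 (big-endian) → word 0x56843e05
addr_hi:10 @ bit 22 → (0x56843e05>>22)&0x3ff = 0x15a
lvl:6 @ bit 16 → (0x56843e05>>16)&0x3f = 0x4
ver:13 @ bit 3 → (0x56843e05>>3)&0x1fff = 0x7c0
len:3 @ bit 0 → (0x56843e05>>0)&0x7 = 0x5  ←
len signed 3b, MSB=1: 5 - 8 = -3

-3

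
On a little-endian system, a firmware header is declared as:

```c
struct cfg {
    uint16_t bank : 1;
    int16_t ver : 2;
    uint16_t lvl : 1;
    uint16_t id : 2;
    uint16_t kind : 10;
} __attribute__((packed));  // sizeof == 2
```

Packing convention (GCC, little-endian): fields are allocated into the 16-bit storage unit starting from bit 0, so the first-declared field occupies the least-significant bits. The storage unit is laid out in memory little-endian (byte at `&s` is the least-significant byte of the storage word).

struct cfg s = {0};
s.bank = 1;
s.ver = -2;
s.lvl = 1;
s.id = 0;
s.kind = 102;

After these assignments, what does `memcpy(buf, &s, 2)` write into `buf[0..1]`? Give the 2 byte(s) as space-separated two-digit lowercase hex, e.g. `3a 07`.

bank:1 = 1 → 0x1 << 0 → word 0x0001
ver:2 = -2 → 0x2 << 1 → word 0x0005
lvl:1 = 1 → 0x1 << 3 → word 0x000d
id:2 = 0 → 0x0 << 4 → word 0x000d
kind:10 = 102 → 0x66 << 6 → word 0x198d
word = 0x198d → little-endian bytes:
  [0]=0x8d  [1]=0x19

8d 19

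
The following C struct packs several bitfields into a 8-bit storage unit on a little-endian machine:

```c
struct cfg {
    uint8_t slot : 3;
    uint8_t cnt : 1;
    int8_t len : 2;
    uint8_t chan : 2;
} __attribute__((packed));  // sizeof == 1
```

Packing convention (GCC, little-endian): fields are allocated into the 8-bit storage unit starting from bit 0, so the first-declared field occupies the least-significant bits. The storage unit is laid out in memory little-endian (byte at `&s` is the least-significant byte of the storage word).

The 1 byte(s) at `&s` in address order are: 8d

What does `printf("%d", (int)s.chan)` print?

[0]=0x8d (little-endian) → word 0x8d
slot [0+:3] = (word>>0) & 0x7 = 5
cnt [3+:1] = (word>>3) & 0x1 = 1
len [4+:2] = (word>>4) & 0x3 = 0
chan [6+:2] = (word>>6) & 0x3 = 2  ←

2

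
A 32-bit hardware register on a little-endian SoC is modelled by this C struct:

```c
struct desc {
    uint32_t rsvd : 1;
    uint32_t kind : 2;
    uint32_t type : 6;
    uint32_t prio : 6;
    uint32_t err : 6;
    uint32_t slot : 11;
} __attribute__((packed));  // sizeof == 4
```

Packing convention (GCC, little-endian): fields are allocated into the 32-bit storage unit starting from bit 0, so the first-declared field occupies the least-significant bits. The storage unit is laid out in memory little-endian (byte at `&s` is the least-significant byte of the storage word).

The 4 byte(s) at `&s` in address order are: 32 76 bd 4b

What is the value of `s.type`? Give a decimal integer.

6

[0]=0x32 [1]=0x76 [2]=0xbd [3]=0x4b (little-endian) → word 0x4bbd7632
rsvd [0+:1] = (word>>0) & 0x1 = 0
kind [1+:2] = (word>>1) & 0x3 = 1
type [3+:6] = (word>>3) & 0x3f = 6  ←
prio [9+:6] = (word>>9) & 0x3f = 59
err [15+:6] = (word>>15) & 0x3f = 58
slot [21+:11] = (word>>21) & 0x7ff = 605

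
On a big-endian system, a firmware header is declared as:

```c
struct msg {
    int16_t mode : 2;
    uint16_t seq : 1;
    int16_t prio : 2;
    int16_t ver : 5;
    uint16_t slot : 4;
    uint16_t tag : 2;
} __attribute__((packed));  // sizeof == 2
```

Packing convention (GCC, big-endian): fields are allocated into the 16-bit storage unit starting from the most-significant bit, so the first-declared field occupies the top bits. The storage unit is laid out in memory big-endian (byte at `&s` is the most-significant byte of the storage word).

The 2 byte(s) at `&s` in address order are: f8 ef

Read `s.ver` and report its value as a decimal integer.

[0]=0xf8 [1]=0xef (big-endian) → word 0xf8ef
mode:2 @ bit 14 → (0xf8ef>>14)&0x3 = 0x3
seq:1 @ bit 13 → (0xf8ef>>13)&0x1 = 0x1
prio:2 @ bit 11 → (0xf8ef>>11)&0x3 = 0x3
ver:5 @ bit 6 → (0xf8ef>>6)&0x1f = 0x3  ←
slot:4 @ bit 2 → (0xf8ef>>2)&0xf = 0xb
tag:2 @ bit 0 → (0xf8ef>>0)&0x3 = 0x3
ver signed 5b, MSB=0: value = 3

3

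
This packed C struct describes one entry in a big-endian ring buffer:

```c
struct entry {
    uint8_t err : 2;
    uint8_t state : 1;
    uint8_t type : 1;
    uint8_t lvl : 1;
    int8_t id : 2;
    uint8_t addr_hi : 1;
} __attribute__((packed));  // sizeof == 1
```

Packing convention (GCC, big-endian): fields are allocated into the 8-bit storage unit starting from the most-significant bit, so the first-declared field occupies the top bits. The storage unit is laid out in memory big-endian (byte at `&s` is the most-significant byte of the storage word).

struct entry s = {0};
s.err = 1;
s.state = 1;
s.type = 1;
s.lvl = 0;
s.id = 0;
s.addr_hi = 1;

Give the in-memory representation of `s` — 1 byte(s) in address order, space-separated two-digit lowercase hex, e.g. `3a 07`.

[6+:2] err=1 & 0x3 = 0x1; word=0x40
[5+:1] state=1 & 0x1 = 0x1; word=0x60
[4+:1] type=1 & 0x1 = 0x1; word=0x70
[3+:1] lvl=0 & 0x1 = 0x0; word=0x70
[1+:2] id=0 & 0x3 = 0x0; word=0x70
[0+:1] addr_hi=1 & 0x1 = 0x1; word=0x71
word = 0x71 → big-endian bytes:
  [0]=0x71

71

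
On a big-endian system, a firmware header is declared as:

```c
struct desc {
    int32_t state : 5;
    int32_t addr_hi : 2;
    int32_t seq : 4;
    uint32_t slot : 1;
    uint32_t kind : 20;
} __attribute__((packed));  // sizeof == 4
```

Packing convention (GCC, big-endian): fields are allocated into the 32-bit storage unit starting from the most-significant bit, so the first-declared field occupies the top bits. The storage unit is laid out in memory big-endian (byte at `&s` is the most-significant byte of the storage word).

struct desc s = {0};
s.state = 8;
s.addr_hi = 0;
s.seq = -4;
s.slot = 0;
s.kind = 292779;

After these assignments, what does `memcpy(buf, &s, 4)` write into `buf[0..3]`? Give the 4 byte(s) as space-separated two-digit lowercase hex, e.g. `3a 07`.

41 84 77 ab

state (5b) val=8 bits=0x8 at bit 27: 0x40000000
addr_hi (2b) val=0 bits=0x0 at bit 25: 0x40000000
seq (4b) val=-4 bits=0xc at bit 21: 0x41800000
slot (1b) val=0 bits=0x0 at bit 20: 0x41800000
kind (20b) val=292779 bits=0x477ab at bit 0: 0x418477ab
word = 0x418477ab → big-endian bytes:
  [0]=0x41  [1]=0x84  [2]=0x77  [3]=0xab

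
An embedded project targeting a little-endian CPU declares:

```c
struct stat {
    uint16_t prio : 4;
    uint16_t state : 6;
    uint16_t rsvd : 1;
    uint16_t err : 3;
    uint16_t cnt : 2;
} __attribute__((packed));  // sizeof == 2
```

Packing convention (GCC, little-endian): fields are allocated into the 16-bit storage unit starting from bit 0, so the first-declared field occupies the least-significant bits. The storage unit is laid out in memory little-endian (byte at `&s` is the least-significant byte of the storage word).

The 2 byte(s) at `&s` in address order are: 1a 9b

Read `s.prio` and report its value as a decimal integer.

[0]=0x1a [1]=0x9b (little-endian) → word 0x9b1a
prio:4 @ bit 0 → (0x9b1a>>0)&0xf = 0xa  ←
state:6 @ bit 4 → (0x9b1a>>4)&0x3f = 0x31
rsvd:1 @ bit 10 → (0x9b1a>>10)&0x1 = 0x0
err:3 @ bit 11 → (0x9b1a>>11)&0x7 = 0x3
cnt:2 @ bit 14 → (0x9b1a>>14)&0x3 = 0x2

10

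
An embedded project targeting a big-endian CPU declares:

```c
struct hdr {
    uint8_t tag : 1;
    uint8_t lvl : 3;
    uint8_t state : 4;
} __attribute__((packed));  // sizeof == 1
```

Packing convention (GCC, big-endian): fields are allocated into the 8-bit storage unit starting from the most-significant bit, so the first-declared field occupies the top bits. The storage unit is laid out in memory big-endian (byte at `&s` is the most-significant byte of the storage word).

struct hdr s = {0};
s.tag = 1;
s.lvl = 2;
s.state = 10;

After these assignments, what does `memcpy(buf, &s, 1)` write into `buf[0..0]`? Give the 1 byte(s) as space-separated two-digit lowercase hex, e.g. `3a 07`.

[7+:1] tag=1 & 0x1 = 0x1; word=0x80
[4+:3] lvl=2 & 0x7 = 0x2; word=0xa0
[0+:4] state=10 & 0xf = 0xa; word=0xaa
word = 0xaa → big-endian bytes:
  [0]=0xaa

aa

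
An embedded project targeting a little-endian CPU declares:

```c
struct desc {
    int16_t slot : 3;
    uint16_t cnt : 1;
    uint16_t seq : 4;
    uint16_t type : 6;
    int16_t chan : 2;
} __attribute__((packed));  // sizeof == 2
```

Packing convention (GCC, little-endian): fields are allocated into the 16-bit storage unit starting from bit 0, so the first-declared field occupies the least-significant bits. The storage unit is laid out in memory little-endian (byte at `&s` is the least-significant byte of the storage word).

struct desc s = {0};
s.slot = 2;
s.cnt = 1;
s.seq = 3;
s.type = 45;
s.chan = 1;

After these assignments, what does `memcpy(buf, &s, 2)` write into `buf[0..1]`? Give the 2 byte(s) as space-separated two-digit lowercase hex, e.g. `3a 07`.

3a 6d

[0+:3] slot=2 & 0x7 = 0x2; word=0x0002
[3+:1] cnt=1 & 0x1 = 0x1; word=0x000a
[4+:4] seq=3 & 0xf = 0x3; word=0x003a
[8+:6] type=45 & 0x3f = 0x2d; word=0x2d3a
[14+:2] chan=1 & 0x3 = 0x1; word=0x6d3a
word = 0x6d3a → little-endian bytes:
  [0]=0x3a  [1]=0x6d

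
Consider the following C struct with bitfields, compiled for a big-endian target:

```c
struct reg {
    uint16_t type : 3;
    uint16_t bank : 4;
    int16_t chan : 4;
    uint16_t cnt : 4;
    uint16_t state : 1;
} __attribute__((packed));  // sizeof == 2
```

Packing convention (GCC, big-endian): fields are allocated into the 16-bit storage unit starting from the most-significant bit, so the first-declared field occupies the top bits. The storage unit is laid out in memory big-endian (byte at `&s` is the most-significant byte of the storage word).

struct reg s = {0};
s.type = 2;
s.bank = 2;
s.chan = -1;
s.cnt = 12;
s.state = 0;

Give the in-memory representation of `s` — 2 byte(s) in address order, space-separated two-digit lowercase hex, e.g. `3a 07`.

type (3b) val=2 bits=0x2 at bit 13: 0x4000
bank (4b) val=2 bits=0x2 at bit 9: 0x4400
chan (4b) val=-1 bits=0xf at bit 5: 0x45e0
cnt (4b) val=12 bits=0xc at bit 1: 0x45f8
state (1b) val=0 bits=0x0 at bit 0: 0x45f8
word = 0x45f8 → big-endian bytes:
  [0]=0x45  [1]=0xf8

45 f8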